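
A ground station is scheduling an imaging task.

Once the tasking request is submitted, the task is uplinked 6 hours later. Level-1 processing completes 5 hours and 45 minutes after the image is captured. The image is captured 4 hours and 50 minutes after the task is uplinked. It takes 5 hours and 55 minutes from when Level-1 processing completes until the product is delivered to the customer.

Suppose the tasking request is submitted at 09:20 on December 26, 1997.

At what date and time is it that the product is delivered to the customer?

The tasking request is submitted: 09:20 Dec 26, 1997.
The task is uplinked: 09:20 Dec 26, 1997 + 6h = 15:20 Dec 26, 1997.
The image is captured: 15:20 Dec 26, 1997 + 4h50m = 20:10 Dec 26, 1997.
Level-1 processing completes: 20:10 Dec 26, 1997 + 5h45m = 01:55 Dec 27, 1997.
The product is delivered to the customer: 01:55 Dec 27, 1997 + 5h55m = 07:50 Dec 27, 1997.

07:50 on December 27, 1997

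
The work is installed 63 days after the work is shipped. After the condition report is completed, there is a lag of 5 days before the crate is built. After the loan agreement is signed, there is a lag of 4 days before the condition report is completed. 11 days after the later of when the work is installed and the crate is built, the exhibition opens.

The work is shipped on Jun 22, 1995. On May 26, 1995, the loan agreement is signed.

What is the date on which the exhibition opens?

Sep 4, 1995

The work is shipped: Jun 22, 1995.
The work is installed: Jun 22, 1995 + 63 days = Aug 24, 1995.
The loan agreement is signed: May 26, 1995.
The condition report is completed: May 26, 1995 + 4 days = May 30, 1995.
The crate is built: May 30, 1995 + 5 days = Jun 4, 1995.
Both prerequisites met — the work is installed (Aug 24, 1995), the crate is built (Jun 4, 1995); the later is Aug 24, 1995.
The exhibition opens: Aug 24, 1995 + 11 days = Sep 4, 1995.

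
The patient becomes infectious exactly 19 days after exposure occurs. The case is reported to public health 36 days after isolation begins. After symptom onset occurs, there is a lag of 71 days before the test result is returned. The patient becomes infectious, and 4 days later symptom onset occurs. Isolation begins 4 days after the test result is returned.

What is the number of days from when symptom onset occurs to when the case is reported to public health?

111 days

Causal path: symptom onset occurs → the test result is returned → isolation begins → the case is reported to public health.
Total delay along the path: 71 + 4 + 36 = 111 days.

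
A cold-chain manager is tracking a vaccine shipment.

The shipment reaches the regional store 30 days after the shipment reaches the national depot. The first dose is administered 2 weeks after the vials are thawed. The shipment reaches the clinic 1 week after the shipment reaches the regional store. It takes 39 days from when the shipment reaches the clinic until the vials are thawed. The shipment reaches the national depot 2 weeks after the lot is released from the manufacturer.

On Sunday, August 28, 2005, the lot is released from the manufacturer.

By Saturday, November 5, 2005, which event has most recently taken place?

The shipment reaches the clinic

The lot is released from the manufacturer: Aug 28, 2005.
The shipment reaches the national depot: Aug 28, 2005 + 2 weeks = Sep 11, 2005.
The shipment reaches the regional store: Sep 11, 2005 + 30 days = Oct 11, 2005.
The shipment reaches the clinic: Oct 11, 2005 + 1 week = Oct 18, 2005.
The vials are thawed: Oct 18, 2005 + 39 days = Nov 26, 2005.
The first dose is administered: Nov 26, 2005 + 2 weeks = Dec 10, 2005.
Nov 5, 2005 falls between when the shipment reaches the clinic (Oct 18, 2005) and when the vials are thawed (Nov 26, 2005).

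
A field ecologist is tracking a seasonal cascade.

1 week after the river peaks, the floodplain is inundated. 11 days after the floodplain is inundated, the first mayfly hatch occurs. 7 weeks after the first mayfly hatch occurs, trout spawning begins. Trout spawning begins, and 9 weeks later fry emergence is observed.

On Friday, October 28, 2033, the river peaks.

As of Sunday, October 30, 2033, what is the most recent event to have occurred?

The river peaks: Oct 28, 2033.
The floodplain is inundated: Oct 28, 2033 + 1 week = Nov 4, 2033.
The first mayfly hatch occurs: Nov 4, 2033 + 11 days = Nov 15, 2033.
Trout spawning begins: Nov 15, 2033 + 7 weeks = Jan 3, 2034.
Fry emergence is observed: Jan 3, 2034 + 9 weeks = Mar 7, 2034.
Oct 30, 2033 falls between when the river peaks (Oct 28, 2033) and when the floodplain is inundated (Nov 4, 2033).

The river peaks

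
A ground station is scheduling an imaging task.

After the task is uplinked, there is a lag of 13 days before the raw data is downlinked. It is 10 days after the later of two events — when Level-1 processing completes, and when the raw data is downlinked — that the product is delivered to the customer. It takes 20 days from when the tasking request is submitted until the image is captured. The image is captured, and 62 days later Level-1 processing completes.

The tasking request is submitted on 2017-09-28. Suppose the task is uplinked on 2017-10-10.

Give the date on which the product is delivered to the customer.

2017-12-29

The tasking request is submitted: Sep 28, 2017.
The image is captured: Sep 28, 2017 + 20 days = Oct 18, 2017.
Level-1 processing completes: Oct 18, 2017 + 62 days = Dec 19, 2017.
The task is uplinked: Oct 10, 2017.
The raw data is downlinked: Oct 10, 2017 + 13 days = Oct 23, 2017.
Both prerequisites met — Level-1 processing completes (Dec 19, 2017), the raw data is downlinked (Oct 23, 2017); the later is Dec 19, 2017.
The product is delivered to the customer: Dec 19, 2017 + 10 days = Dec 29, 2017.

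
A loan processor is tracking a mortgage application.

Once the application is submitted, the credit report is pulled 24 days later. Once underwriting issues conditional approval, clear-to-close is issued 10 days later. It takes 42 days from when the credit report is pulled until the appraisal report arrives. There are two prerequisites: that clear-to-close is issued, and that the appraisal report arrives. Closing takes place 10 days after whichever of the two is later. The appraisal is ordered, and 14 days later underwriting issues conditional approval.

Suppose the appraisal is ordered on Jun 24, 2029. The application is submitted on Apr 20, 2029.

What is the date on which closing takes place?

Jul 28, 2029

The appraisal is ordered: Jun 24, 2029.
Underwriting issues conditional approval: Jun 24, 2029 + 14 days = Jul 8, 2029.
Clear-to-close is issued: Jul 8, 2029 + 10 days = Jul 18, 2029.
The application is submitted: Apr 20, 2029.
The credit report is pulled: Apr 20, 2029 + 24 days = May 14, 2029.
The appraisal report arrives: May 14, 2029 + 42 days = Jun 25, 2029.
Both prerequisites met — clear-to-close is issued (Jul 18, 2029), the appraisal report arrives (Jun 25, 2029); the later is Jul 18, 2029.
Closing takes place: Jul 18, 2029 + 10 days = Jul 28, 2029.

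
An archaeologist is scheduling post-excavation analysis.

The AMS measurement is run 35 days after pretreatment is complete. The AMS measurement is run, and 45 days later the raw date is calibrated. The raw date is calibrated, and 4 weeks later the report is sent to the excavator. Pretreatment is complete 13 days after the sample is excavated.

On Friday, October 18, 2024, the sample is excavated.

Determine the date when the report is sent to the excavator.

The sample is excavated: Oct 18, 2024.
Pretreatment is complete: Oct 18, 2024 + 13 days = Oct 31, 2024.
The AMS measurement is run: Oct 31, 2024 + 35 days = Dec 5, 2024.
The raw date is calibrated: Dec 5, 2024 + 45 days = Jan 19, 2025.
The report is sent to the excavator: Jan 19, 2025 + 4 weeks = Feb 16, 2025.

Sunday, February 16, 2025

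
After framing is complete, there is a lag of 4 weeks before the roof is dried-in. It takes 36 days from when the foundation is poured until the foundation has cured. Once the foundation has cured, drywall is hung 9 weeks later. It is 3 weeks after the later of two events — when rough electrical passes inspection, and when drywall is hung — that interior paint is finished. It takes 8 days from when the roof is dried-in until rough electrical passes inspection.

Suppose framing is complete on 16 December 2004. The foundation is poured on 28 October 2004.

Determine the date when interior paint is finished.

Framing is complete: Dec 16, 2004.
The roof is dried-in: Dec 16, 2004 + 4 weeks = Jan 13, 2005.
Rough electrical passes inspection: Jan 13, 2005 + 8 days = Jan 21, 2005.
The foundation is poured: Oct 28, 2004.
The foundation has cured: Oct 28, 2004 + 36 days = Dec 3, 2004.
Drywall is hung: Dec 3, 2004 + 9 weeks = Feb 4, 2005.
Both prerequisites met — rough electrical passes inspection (Jan 21, 2005), drywall is hung (Feb 4, 2005); the later is Feb 4, 2005.
Interior paint is finished: Feb 4, 2005 + 3 weeks = Feb 25, 2005.

25 February 2005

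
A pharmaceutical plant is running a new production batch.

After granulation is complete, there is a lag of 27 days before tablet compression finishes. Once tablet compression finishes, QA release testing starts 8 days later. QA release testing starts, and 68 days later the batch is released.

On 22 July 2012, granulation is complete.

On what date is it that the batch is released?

Granulation is complete: Jul 22, 2012.
Tablet compression finishes: Jul 22, 2012 + 27 days = Aug 18, 2012.
QA release testing starts: Aug 18, 2012 + 8 days = Aug 26, 2012.
The batch is released: Aug 26, 2012 + 68 days = Nov 2, 2012.

2 November 2012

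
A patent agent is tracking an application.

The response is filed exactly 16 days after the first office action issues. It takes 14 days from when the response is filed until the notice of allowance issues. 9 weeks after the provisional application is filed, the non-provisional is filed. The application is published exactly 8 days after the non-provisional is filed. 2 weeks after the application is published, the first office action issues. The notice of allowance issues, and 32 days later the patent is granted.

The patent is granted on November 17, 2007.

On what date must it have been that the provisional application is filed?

The patent is granted: Nov 17, 2007.
The notice of allowance issues: Nov 17, 2007 − 32 days = Oct 16, 2007.
The response is filed: Oct 16, 2007 − 14 days = Oct 2, 2007.
The first office action issues: Oct 2, 2007 − 16 days = Sep 16, 2007.
The application is published: Sep 16, 2007 − 2 weeks = Sep 2, 2007.
The non-provisional is filed: Sep 2, 2007 − 8 days = Aug 25, 2007.
The provisional application is filed: Aug 25, 2007 − 9 weeks = Jun 23, 2007.

June 23, 2007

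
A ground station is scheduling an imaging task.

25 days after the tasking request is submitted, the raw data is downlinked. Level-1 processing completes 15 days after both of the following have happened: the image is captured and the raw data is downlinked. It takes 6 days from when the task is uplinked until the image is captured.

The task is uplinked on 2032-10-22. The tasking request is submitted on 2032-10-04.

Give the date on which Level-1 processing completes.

2032-11-13

The task is uplinked: Oct 22, 2032.
The image is captured: Oct 22, 2032 + 6 days = Oct 28, 2032.
The tasking request is submitted: Oct 4, 2032.
The raw data is downlinked: Oct 4, 2032 + 25 days = Oct 29, 2032.
Both prerequisites met — the image is captured (Oct 28, 2032), the raw data is downlinked (Oct 29, 2032); the later is Oct 29, 2032.
Level-1 processing completes: Oct 29, 2032 + 15 days = Nov 13, 2032.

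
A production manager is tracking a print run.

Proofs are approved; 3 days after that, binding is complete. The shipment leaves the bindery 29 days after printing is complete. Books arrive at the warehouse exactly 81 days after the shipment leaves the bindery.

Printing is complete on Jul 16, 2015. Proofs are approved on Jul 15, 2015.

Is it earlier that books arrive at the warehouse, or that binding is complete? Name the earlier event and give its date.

Binding is complete — Jul 18, 2015

Printing is complete: Jul 16, 2015.
The shipment leaves the bindery: Jul 16, 2015 + 29 days = Aug 14, 2015.
Books arrive at the warehouse: Aug 14, 2015 + 81 days = Nov 3, 2015.
Proofs are approved: Jul 15, 2015.
Binding is complete: Jul 15, 2015 + 3 days = Jul 18, 2015.
Comparing: books arrive at the warehouse on Nov 3, 2015 vs binding is complete on Jul 18, 2015. Earlier: binding is complete.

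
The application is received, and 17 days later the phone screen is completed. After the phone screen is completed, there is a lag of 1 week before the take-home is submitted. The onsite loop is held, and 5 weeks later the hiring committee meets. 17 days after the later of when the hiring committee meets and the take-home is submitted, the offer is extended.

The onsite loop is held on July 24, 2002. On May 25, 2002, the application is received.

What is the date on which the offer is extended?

September 14, 2002

The onsite loop is held: Jul 24, 2002.
The hiring committee meets: Jul 24, 2002 + 5 weeks = Aug 28, 2002.
The application is received: May 25, 2002.
The phone screen is completed: May 25, 2002 + 17 days = Jun 11, 2002.
The take-home is submitted: Jun 11, 2002 + 1 week = Jun 18, 2002.
Both prerequisites met — the hiring committee meets (Aug 28, 2002), the take-home is submitted (Jun 18, 2002); the later is Aug 28, 2002.
The offer is extended: Aug 28, 2002 + 17 days = Sep 14, 2002.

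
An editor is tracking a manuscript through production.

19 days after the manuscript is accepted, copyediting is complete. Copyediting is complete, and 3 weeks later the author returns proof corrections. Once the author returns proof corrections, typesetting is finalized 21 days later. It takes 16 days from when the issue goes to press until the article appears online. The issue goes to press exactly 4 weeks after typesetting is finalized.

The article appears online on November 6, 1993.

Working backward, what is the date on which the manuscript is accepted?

July 24, 1993

The article appears online: Nov 6, 1993.
The issue goes to press: Nov 6, 1993 − 16 days = Oct 21, 1993.
Typesetting is finalized: Oct 21, 1993 − 4 weeks = Sep 23, 1993.
The author returns proof corrections: Sep 23, 1993 − 21 days = Sep 2, 1993.
Copyediting is complete: Sep 2, 1993 − 3 weeks = Aug 12, 1993.
The manuscript is accepted: Aug 12, 1993 − 19 days = Jul 24, 1993.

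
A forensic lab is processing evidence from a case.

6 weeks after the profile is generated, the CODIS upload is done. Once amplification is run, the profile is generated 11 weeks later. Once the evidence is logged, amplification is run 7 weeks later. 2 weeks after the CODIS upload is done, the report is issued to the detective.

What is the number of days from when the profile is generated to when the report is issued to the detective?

Causal path: the profile is generated → the CODIS upload is done → the report is issued to the detective.
Total delay along the path: 6 + 2 weeks = 8 weeks = 56 days.

56 days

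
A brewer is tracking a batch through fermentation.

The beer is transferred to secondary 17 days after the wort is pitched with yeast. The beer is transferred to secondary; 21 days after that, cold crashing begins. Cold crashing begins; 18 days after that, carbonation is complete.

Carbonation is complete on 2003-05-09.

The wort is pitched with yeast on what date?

Carbonation is complete: May 9, 2003.
Cold crashing begins: May 9, 2003 − 18 days = Apr 21, 2003.
The beer is transferred to secondary: Apr 21, 2003 − 21 days = Mar 31, 2003.
The wort is pitched with yeast: Mar 31, 2003 − 17 days = Mar 14, 2003.

2003-03-14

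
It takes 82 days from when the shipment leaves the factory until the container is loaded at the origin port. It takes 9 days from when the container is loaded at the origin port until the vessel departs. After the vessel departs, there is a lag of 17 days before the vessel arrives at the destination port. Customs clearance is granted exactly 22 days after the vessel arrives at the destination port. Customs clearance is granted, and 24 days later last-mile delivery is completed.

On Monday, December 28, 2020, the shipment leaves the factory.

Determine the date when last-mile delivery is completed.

The shipment leaves the factory: Dec 28, 2020.
The container is loaded at the origin port: Dec 28, 2020 + 82 days = Mar 20, 2021.
The vessel departs: Mar 20, 2021 + 9 days = Mar 29, 2021.
The vessel arrives at the destination port: Mar 29, 2021 + 17 days = Apr 15, 2021.
Customs clearance is granted: Apr 15, 2021 + 22 days = May 7, 2021.
Last-mile delivery is completed: May 7, 2021 + 24 days = May 31, 2021.

Monday, May 31, 2021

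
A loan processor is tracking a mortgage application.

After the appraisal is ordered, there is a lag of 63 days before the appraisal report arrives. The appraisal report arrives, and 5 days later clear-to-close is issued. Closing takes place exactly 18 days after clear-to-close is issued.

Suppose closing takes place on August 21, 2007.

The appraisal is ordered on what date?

May 27, 2007

Closing takes place: Aug 21, 2007.
Clear-to-close is issued: Aug 21, 2007 − 18 days = Aug 3, 2007.
The appraisal report arrives: Aug 3, 2007 − 5 days = Jul 29, 2007.
The appraisal is ordered: Jul 29, 2007 − 63 days = May 27, 2007.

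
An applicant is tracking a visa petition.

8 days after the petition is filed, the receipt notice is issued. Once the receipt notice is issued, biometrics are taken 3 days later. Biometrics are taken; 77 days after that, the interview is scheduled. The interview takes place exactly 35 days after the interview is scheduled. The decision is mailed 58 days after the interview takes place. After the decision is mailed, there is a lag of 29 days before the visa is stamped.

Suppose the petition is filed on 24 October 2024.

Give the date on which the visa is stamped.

The petition is filed: Oct 24, 2024.
The receipt notice is issued: Oct 24, 2024 + 8 days = Nov 1, 2024.
Biometrics are taken: Nov 1, 2024 + 3 days = Nov 4, 2024.
The interview is scheduled: Nov 4, 2024 + 77 days = Jan 20, 2025.
The interview takes place: Jan 20, 2025 + 35 days = Feb 24, 2025.
The decision is mailed: Feb 24, 2025 + 58 days = Apr 23, 2025.
The visa is stamped: Apr 23, 2025 + 29 days = May 22, 2025.

22 May 2025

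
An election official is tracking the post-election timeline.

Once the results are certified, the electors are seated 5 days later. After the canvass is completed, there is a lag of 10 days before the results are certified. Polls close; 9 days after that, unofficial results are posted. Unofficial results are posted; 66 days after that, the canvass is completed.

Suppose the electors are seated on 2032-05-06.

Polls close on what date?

The electors are seated: May 6, 2032.
The results are certified: May 6, 2032 − 5 days = May 1, 2032.
The canvass is completed: May 1, 2032 − 10 days = Apr 21, 2032.
Unofficial results are posted: Apr 21, 2032 − 66 days = Feb 15, 2032.
Polls close: Feb 15, 2032 − 9 days = Feb 6, 2032.

2032-02-06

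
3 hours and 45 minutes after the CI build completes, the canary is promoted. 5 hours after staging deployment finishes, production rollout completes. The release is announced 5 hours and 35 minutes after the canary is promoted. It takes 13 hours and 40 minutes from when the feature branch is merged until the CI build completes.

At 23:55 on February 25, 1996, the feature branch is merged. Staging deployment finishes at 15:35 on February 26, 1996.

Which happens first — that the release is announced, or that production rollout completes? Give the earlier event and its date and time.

The feature branch is merged: 23:55 Feb 25, 1996.
The CI build completes: 23:55 Feb 25, 1996 + 13h40m = 13:35 Feb 26, 1996.
The canary is promoted: 13:35 Feb 26, 1996 + 3h45m = 17:20 Feb 26, 1996.
The release is announced: 17:20 Feb 26, 1996 + 5h35m = 22:55 Feb 26, 1996.
Staging deployment finishes: 15:35 Feb 26, 1996.
Production rollout completes: 15:35 Feb 26, 1996 + 5h = 20:35 Feb 26, 1996.
Comparing: the release is announced at 22:55 Feb 26, 1996 vs production rollout completes at 20:35 Feb 26, 1996. Earlier: production rollout completes.

Production rollout completes — 20:35 on February 26, 1996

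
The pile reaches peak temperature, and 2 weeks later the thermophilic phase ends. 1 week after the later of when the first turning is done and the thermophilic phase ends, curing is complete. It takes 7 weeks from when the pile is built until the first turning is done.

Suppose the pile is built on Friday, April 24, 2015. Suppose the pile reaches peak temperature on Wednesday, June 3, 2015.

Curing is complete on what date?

Wednesday, June 24, 2015

The pile is built: Apr 24, 2015.
The first turning is done: Apr 24, 2015 + 7 weeks = Jun 12, 2015.
The pile reaches peak temperature: Jun 3, 2015.
The thermophilic phase ends: Jun 3, 2015 + 2 weeks = Jun 17, 2015.
Both prerequisites met — the first turning is done (Jun 12, 2015), the thermophilic phase ends (Jun 17, 2015); the later is Jun 17, 2015.
Curing is complete: Jun 17, 2015 + 1 week = Jun 24, 2015.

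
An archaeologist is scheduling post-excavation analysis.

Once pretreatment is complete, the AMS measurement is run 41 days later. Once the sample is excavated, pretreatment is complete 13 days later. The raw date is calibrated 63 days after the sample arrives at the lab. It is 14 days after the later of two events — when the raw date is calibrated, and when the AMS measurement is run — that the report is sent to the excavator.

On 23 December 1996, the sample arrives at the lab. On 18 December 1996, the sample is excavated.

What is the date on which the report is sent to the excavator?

10 March 1997

The sample arrives at the lab: Dec 23, 1996.
The raw date is calibrated: Dec 23, 1996 + 63 days = Feb 24, 1997.
The sample is excavated: Dec 18, 1996.
Pretreatment is complete: Dec 18, 1996 + 13 days = Dec 31, 1996.
The AMS measurement is run: Dec 31, 1996 + 41 days = Feb 10, 1997.
Both prerequisites met — the raw date is calibrated (Feb 24, 1997), the AMS measurement is run (Feb 10, 1997); the later is Feb 24, 1997.
The report is sent to the excavator: Feb 24, 1997 + 14 days = Mar 10, 1997.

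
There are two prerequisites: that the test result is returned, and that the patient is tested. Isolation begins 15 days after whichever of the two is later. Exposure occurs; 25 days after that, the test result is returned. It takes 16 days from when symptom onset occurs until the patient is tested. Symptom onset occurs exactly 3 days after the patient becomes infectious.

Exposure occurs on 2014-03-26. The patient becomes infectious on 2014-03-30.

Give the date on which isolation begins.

2014-05-05

Exposure occurs: Mar 26, 2014.
The test result is returned: Mar 26, 2014 + 25 days = Apr 20, 2014.
The patient becomes infectious: Mar 30, 2014.
Symptom onset occurs: Mar 30, 2014 + 3 days = Apr 2, 2014.
The patient is tested: Apr 2, 2014 + 16 days = Apr 18, 2014.
Both prerequisites met — the test result is returned (Apr 20, 2014), the patient is tested (Apr 18, 2014); the later is Apr 20, 2014.
Isolation begins: Apr 20, 2014 + 15 days = May 5, 2014.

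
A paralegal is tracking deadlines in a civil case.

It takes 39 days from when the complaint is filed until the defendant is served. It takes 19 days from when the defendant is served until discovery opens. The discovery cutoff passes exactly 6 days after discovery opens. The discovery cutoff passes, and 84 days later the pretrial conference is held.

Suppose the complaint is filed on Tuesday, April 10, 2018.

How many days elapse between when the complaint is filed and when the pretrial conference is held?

Causal path: the complaint is filed → the defendant is served → discovery opens → the discovery cutoff passes → the pretrial conference is held.
Total delay along the path: 39 + 19 + 6 + 84 = 148 days.

148 days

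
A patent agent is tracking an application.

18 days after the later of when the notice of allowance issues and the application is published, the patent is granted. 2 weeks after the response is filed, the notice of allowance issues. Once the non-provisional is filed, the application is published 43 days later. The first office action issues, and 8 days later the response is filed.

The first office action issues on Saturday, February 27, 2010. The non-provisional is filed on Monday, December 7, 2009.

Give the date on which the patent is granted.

Thursday, April 8, 2010

The first office action issues: Feb 27, 2010.
The response is filed: Feb 27, 2010 + 8 days = Mar 7, 2010.
The notice of allowance issues: Mar 7, 2010 + 2 weeks = Mar 21, 2010.
The non-provisional is filed: Dec 7, 2009.
The application is published: Dec 7, 2009 + 43 days = Jan 19, 2010.
Both prerequisites met — the notice of allowance issues (Mar 21, 2010), the application is published (Jan 19, 2010); the later is Mar 21, 2010.
The patent is granted: Mar 21, 2010 + 18 days = Apr 8, 2010.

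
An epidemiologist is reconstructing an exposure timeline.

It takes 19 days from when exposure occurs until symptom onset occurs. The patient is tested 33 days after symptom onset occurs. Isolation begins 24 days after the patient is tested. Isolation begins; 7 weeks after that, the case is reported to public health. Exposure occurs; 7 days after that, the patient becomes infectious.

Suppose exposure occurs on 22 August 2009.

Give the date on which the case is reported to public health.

Exposure occurs: Aug 22, 2009.
Symptom onset occurs: Aug 22, 2009 + 19 days = Sep 10, 2009.
The patient is tested: Sep 10, 2009 + 33 days = Oct 13, 2009.
Isolation begins: Oct 13, 2009 + 24 days = Nov 6, 2009.
The case is reported to public health: Nov 6, 2009 + 7 weeks = Dec 25, 2009.

25 December 2009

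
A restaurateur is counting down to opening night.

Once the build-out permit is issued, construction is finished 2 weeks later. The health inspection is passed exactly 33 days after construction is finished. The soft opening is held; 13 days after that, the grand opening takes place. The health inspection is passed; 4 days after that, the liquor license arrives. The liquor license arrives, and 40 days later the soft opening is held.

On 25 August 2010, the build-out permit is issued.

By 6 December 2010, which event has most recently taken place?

The soft opening is held

The build-out permit is issued: Aug 25, 2010.
Construction is finished: Aug 25, 2010 + 2 weeks = Sep 8, 2010.
The health inspection is passed: Sep 8, 2010 + 33 days = Oct 11, 2010.
The liquor license arrives: Oct 11, 2010 + 4 days = Oct 15, 2010.
The soft opening is held: Oct 15, 2010 + 40 days = Nov 24, 2010.
The grand opening takes place: Nov 24, 2010 + 13 days = Dec 7, 2010.
Dec 6, 2010 falls between when the soft opening is held (Nov 24, 2010) and when the grand opening takes place (Dec 7, 2010).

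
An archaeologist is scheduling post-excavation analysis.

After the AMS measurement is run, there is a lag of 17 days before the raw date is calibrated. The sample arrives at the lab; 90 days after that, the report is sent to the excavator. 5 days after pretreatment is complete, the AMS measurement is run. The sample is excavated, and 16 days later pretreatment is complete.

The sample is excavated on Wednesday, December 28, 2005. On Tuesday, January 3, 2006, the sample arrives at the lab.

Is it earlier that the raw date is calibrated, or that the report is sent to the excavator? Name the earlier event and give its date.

The raw date is calibrated — Saturday, February 4, 2006

The sample is excavated: Dec 28, 2005.
Pretreatment is complete: Dec 28, 2005 + 16 days = Jan 13, 2006.
The AMS measurement is run: Jan 13, 2006 + 5 days = Jan 18, 2006.
The raw date is calibrated: Jan 18, 2006 + 17 days = Feb 4, 2006.
The sample arrives at the lab: Jan 3, 2006.
The report is sent to the excavator: Jan 3, 2006 + 90 days = Apr 3, 2006.
Comparing: the raw date is calibrated on Feb 4, 2006 vs the report is sent to the excavator on Apr 3, 2006. Earlier: the raw date is calibrated.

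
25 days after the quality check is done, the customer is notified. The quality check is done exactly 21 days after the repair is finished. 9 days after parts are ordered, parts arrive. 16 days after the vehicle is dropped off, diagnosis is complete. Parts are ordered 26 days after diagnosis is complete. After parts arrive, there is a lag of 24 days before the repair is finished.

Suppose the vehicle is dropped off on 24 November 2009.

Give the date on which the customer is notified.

The vehicle is dropped off: Nov 24, 2009.
Diagnosis is complete: Nov 24, 2009 + 16 days = Dec 10, 2009.
Parts are ordered: Dec 10, 2009 + 26 days = Jan 5, 2010.
Parts arrive: Jan 5, 2010 + 9 days = Jan 14, 2010.
The repair is finished: Jan 14, 2010 + 24 days = Feb 7, 2010.
The quality check is done: Feb 7, 2010 + 21 days = Feb 28, 2010.
The customer is notified: Feb 28, 2010 + 25 days = Mar 25, 2010.

25 March 2010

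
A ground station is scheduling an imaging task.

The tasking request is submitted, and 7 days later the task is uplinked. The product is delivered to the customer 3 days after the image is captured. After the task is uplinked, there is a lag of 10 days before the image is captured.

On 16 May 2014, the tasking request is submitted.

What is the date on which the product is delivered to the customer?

The tasking request is submitted: May 16, 2014.
The task is uplinked: May 16, 2014 + 7 days = May 23, 2014.
The image is captured: May 23, 2014 + 10 days = Jun 2, 2014.
The product is delivered to the customer: Jun 2, 2014 + 3 days = Jun 5, 2014.

5 June 2014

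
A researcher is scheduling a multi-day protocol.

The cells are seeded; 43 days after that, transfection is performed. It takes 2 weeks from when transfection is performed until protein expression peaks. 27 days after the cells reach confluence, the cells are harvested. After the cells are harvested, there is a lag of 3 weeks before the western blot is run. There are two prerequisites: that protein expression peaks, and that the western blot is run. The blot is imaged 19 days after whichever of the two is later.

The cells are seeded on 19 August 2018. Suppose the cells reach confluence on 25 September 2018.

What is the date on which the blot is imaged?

1 December 2018

The cells are seeded: Aug 19, 2018.
Transfection is performed: Aug 19, 2018 + 43 days = Oct 1, 2018.
Protein expression peaks: Oct 1, 2018 + 2 weeks = Oct 15, 2018.
The cells reach confluence: Sep 25, 2018.
The cells are harvested: Sep 25, 2018 + 27 days = Oct 22, 2018.
The western blot is run: Oct 22, 2018 + 3 weeks = Nov 12, 2018.
Both prerequisites met — protein expression peaks (Oct 15, 2018), the western blot is run (Nov 12, 2018); the later is Nov 12, 2018.
The blot is imaged: Nov 12, 2018 + 19 days = Dec 1, 2018.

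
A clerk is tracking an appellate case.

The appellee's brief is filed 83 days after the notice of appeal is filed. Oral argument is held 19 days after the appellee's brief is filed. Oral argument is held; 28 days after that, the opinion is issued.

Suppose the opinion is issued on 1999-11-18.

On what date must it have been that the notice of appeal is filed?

The opinion is issued: Nov 18, 1999.
Oral argument is held: Nov 18, 1999 − 28 days = Oct 21, 1999.
The appellee's brief is filed: Oct 21, 1999 − 19 days = Oct 2, 1999.
The notice of appeal is filed: Oct 2, 1999 − 83 days = Jul 11, 1999.

1999-07-11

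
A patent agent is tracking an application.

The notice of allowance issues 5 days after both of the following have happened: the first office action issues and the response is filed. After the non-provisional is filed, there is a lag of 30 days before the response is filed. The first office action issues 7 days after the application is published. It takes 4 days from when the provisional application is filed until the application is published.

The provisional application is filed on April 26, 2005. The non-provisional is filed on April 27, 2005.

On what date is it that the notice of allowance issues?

The provisional application is filed: Apr 26, 2005.
The application is published: Apr 26, 2005 + 4 days = Apr 30, 2005.
The first office action issues: Apr 30, 2005 + 7 days = May 7, 2005.
The non-provisional is filed: Apr 27, 2005.
The response is filed: Apr 27, 2005 + 30 days = May 27, 2005.
Both prerequisites met — the first office action issues (May 7, 2005), the response is filed (May 27, 2005); the later is May 27, 2005.
The notice of allowance issues: May 27, 2005 + 5 days = Jun 1, 2005.

June 1, 2005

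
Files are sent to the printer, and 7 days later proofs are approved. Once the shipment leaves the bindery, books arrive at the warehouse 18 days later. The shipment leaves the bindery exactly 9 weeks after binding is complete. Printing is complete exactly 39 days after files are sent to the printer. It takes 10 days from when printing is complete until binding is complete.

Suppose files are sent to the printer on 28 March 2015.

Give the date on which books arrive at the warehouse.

Files are sent to the printer: Mar 28, 2015.
Printing is complete: Mar 28, 2015 + 39 days = May 6, 2015.
Binding is complete: May 6, 2015 + 10 days = May 16, 2015.
The shipment leaves the bindery: May 16, 2015 + 9 weeks = Jul 18, 2015.
Books arrive at the warehouse: Jul 18, 2015 + 18 days = Aug 5, 2015.

5 August 2015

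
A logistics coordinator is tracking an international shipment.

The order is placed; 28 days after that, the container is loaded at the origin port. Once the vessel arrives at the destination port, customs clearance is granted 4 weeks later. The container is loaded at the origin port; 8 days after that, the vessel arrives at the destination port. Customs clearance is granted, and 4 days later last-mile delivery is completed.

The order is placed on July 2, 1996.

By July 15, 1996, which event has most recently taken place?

The order is placed: Jul 2, 1996.
The container is loaded at the origin port: Jul 2, 1996 + 28 days = Jul 30, 1996.
The vessel arrives at the destination port: Jul 30, 1996 + 8 days = Aug 7, 1996.
Customs clearance is granted: Aug 7, 1996 + 4 weeks = Sep 4, 1996.
Last-mile delivery is completed: Sep 4, 1996 + 4 days = Sep 8, 1996.
Jul 15, 1996 falls between when the order is placed (Jul 2, 1996) and when the container is loaded at the origin port (Jul 30, 1996).

The order is placed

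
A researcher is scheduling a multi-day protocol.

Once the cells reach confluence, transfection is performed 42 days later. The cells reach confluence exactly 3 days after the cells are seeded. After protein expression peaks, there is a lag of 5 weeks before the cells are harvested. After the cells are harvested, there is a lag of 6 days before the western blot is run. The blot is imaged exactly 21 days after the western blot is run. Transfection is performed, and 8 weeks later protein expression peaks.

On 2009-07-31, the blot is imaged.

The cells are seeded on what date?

2009-02-18

The blot is imaged: Jul 31, 2009.
The western blot is run: Jul 31, 2009 − 21 days = Jul 10, 2009.
The cells are harvested: Jul 10, 2009 − 6 days = Jul 4, 2009.
Protein expression peaks: Jul 4, 2009 − 5 weeks = May 30, 2009.
Transfection is performed: May 30, 2009 − 8 weeks = Apr 4, 2009.
The cells reach confluence: Apr 4, 2009 − 42 days = Feb 21, 2009.
The cells are seeded: Feb 21, 2009 − 3 days = Feb 18, 2009.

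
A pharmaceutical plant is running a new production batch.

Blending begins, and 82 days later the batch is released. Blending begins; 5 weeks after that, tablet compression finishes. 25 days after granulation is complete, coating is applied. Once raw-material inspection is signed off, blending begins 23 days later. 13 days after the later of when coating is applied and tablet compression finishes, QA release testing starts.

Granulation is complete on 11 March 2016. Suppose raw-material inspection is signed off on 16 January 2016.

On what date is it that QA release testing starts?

18 April 2016

Granulation is complete: Mar 11, 2016.
Coating is applied: Mar 11, 2016 + 25 days = Apr 5, 2016.
Raw-material inspection is signed off: Jan 16, 2016.
Blending begins: Jan 16, 2016 + 23 days = Feb 8, 2016.
Tablet compression finishes: Feb 8, 2016 + 5 weeks = Mar 14, 2016.
Both prerequisites met — coating is applied (Apr 5, 2016), tablet compression finishes (Mar 14, 2016); the later is Apr 5, 2016.
QA release testing starts: Apr 5, 2016 + 13 days = Apr 18, 2016.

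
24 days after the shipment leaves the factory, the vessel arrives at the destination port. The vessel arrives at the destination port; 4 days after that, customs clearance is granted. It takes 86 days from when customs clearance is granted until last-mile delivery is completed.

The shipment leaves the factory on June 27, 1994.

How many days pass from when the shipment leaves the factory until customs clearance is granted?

Causal path: the shipment leaves the factory → the vessel arrives at the destination port → customs clearance is granted.
Total delay along the path: 24 + 4 = 28 days.

28 days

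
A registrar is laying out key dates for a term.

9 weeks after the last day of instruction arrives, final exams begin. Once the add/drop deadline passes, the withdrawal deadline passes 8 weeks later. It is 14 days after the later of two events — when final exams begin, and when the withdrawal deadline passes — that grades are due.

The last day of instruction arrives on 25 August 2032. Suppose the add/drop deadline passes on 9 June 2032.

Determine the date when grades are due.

10 November 2032

The last day of instruction arrives: Aug 25, 2032.
Final exams begin: Aug 25, 2032 + 9 weeks = Oct 27, 2032.
The add/drop deadline passes: Jun 9, 2032.
The withdrawal deadline passes: Jun 9, 2032 + 8 weeks = Aug 4, 2032.
Both prerequisites met — final exams begin (Oct 27, 2032), the withdrawal deadline passes (Aug 4, 2032); the later is Oct 27, 2032.
Grades are due: Oct 27, 2032 + 14 days = Nov 10, 2032.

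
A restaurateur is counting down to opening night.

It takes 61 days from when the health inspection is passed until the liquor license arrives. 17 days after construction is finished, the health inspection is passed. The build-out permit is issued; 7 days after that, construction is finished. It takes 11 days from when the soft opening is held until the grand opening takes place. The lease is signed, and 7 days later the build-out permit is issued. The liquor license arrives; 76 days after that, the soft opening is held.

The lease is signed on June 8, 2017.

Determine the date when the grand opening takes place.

The lease is signed: Jun 8, 2017.
The build-out permit is issued: Jun 8, 2017 + 7 days = Jun 15, 2017.
Construction is finished: Jun 15, 2017 + 7 days = Jun 22, 2017.
The health inspection is passed: Jun 22, 2017 + 17 days = Jul 9, 2017.
The liquor license arrives: Jul 9, 2017 + 61 days = Sep 8, 2017.
The soft opening is held: Sep 8, 2017 + 76 days = Nov 23, 2017.
The grand opening takes place: Nov 23, 2017 + 11 days = Dec 4, 2017.

December 4, 2017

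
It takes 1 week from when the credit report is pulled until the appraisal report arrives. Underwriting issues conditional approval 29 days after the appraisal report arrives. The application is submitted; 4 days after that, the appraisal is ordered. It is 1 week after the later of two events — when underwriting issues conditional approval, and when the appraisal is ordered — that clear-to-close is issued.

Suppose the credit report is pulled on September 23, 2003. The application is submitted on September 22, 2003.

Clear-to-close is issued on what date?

The credit report is pulled: Sep 23, 2003.
The appraisal report arrives: Sep 23, 2003 + 1 week = Sep 30, 2003.
Underwriting issues conditional approval: Sep 30, 2003 + 29 days = Oct 29, 2003.
The application is submitted: Sep 22, 2003.
The appraisal is ordered: Sep 22, 2003 + 4 days = Sep 26, 2003.
Both prerequisites met — underwriting issues conditional approval (Oct 29, 2003), the appraisal is ordered (Sep 26, 2003); the later is Oct 29, 2003.
Clear-to-close is issued: Oct 29, 2003 + 1 week = Nov 5, 2003.

November 5, 2003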